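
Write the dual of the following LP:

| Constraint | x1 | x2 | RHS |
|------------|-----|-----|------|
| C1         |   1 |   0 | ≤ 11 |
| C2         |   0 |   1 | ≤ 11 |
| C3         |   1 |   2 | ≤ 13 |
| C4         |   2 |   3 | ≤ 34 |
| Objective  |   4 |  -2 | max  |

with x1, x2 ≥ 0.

Primal max cᵀx s.t. Ax ≤ b, x ≥ 0  →  Dual min bᵀy s.t. Aᵀy ≥ c, y ≥ 0.

Minimize: z = 11y1 + 11y2 + 13y3 + 34y4

Subject to:
  y1 + y3 + 2y4 ≥ 4
  y2 + 2y3 + 3y4 ≥ -2
  y1, y2, y3, y4 ≥ 0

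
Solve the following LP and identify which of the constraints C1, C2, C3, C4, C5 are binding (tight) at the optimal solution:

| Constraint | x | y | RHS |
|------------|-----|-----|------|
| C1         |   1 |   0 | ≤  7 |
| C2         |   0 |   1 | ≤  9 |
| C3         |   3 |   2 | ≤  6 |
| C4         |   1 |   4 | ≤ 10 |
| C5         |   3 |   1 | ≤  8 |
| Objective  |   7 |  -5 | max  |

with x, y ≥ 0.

At x = 2, y = 0, compute slack b - a·x for each constraint:
  C1: 7 − 2 = 5  (slack)
  C2: 9 − 0 = 9  (slack)
  C3: 6 − 6 = 0  (binding)
  C4: 10 − 2 = 8  (slack)
  C5: 8 − 6 = 2  (slack)

Optimal: x = 2, y = 0
Binding: C3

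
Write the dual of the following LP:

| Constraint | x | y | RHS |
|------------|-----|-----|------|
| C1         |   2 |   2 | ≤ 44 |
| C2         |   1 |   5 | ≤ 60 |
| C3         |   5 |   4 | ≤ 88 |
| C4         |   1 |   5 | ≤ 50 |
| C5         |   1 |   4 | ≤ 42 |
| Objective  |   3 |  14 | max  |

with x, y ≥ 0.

Primal max cᵀx s.t. Ax ≤ b, x ≥ 0  →  Dual min bᵀy s.t. Aᵀy ≥ c, y ≥ 0.

Minimize: z = 44y1 + 60y2 + 88y3 + 50y4 + 42y5

Subject to:
  2y1 + y2 + 5y3 + y4 + y5 ≥ 3
  2y1 + 5y2 + 4y3 + 5y4 + 4y5 ≥ 14
  y1, y2, y3, y4, y5 ≥ 0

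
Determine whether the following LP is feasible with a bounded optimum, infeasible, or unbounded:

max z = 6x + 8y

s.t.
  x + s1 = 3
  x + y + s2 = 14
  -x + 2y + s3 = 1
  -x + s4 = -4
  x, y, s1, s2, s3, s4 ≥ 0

Infeasible (no feasible solution exists)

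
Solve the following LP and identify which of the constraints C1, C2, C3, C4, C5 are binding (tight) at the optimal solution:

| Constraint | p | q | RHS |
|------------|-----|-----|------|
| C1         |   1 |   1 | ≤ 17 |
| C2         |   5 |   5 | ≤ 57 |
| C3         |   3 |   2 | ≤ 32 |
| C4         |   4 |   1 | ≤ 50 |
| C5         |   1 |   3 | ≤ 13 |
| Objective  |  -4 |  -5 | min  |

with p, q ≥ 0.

At p = 10, q = 1, compute slack b - a·x for each constraint:
  C1: 17 − 11 = 6  (slack)
  C2: 57 − 55 = 2  (slack)
  C3: 32 − 32 = 0  (binding)
  C4: 50 − 41 = 9  (slack)
  C5: 13 − 13 = 0  (binding)

Optimal: p = 10, q = 1
Binding: C3, C5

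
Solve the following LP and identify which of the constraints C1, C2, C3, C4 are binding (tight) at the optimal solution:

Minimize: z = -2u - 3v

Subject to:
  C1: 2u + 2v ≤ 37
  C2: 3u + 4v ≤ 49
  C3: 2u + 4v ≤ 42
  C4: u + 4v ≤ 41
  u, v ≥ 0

At u = 7, v = 7, compute slack b - a·x for each constraint:
  C1: 37 − 28 = 9  (slack)
  C2: 49 − 49 = 0  (binding)
  C3: 42 − 42 = 0  (binding)
  C4: 41 − 35 = 6  (slack)

Optimal: u = 7, v = 7
Binding: C2, C3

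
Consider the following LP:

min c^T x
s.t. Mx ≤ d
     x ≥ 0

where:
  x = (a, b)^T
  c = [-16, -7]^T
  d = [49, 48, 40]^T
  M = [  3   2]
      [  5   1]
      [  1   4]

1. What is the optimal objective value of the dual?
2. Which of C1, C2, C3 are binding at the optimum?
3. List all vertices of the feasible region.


1. -184
2. C2, C3
3. (0, 0), (9.6, 0), (8, 8), (0, 10)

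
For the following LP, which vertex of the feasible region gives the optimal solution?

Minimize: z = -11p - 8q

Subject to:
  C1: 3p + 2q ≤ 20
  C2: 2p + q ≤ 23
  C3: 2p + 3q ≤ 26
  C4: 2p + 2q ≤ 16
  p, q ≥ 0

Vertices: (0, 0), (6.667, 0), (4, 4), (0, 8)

Evaluate the objective at each vertex of the feasible region:
  z(0, 0) = 0
  z(6.667, 0) = -73.33
  z(4, 4) = -76  ←
  z(0, 8) = -64
The minimum is at p = 4, q = 4.

(4, 4)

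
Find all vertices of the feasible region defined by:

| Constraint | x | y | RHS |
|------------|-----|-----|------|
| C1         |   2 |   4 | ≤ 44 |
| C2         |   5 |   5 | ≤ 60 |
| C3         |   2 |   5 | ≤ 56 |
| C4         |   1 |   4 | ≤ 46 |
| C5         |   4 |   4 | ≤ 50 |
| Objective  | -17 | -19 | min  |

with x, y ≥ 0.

(0, 0), (12, 0), (2, 10), (0, 11)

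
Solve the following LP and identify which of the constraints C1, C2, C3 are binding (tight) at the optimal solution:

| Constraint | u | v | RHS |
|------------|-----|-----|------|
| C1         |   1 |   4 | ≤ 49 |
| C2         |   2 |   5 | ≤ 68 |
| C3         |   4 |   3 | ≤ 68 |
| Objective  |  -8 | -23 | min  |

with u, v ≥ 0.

At u = 9, v = 10, compute slack b - a·x for each constraint:
  C1: 49 − 49 = 0  (binding)
  C2: 68 − 68 = 0  (binding)
  C3: 68 − 66 = 2  (slack)

Optimal: u = 9, v = 10
Binding: C1, C2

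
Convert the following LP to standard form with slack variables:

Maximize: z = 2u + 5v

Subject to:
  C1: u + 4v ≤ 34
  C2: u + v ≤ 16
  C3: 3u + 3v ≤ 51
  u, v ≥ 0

max z = 2u + 5v

s.t.
  u + 4v + s1 = 34
  u + v + s2 = 16
  3u + 3v + s3 = 51
  u, v, s1, s2, s3 ≥ 0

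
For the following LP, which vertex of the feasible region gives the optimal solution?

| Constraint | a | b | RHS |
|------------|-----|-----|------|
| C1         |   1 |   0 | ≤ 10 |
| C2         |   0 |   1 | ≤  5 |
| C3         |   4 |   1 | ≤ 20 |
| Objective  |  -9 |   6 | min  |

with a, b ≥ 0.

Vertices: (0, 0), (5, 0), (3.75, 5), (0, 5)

Evaluate the objective at each vertex of the feasible region:
  z(0, 0) = 0
  z(5, 0) = -45  ←
  z(3.75, 5) = -3.75
  z(0, 5) = 30
The minimum is at a = 5, b = 0.

(5, 0)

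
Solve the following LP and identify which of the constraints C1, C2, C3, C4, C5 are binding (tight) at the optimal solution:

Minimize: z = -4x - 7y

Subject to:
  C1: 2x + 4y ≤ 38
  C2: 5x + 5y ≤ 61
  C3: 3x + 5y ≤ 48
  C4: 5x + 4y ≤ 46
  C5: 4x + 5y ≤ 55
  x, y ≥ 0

At x = 1, y = 9, compute slack b - a·x for each constraint:
  C1: 38 − 38 = 0  (binding)
  C2: 61 − 50 = 11  (slack)
  C3: 48 − 48 = 0  (binding)
  C4: 46 − 41 = 5  (slack)
  C5: 55 − 49 = 6  (slack)

Optimal: x = 1, y = 9
Binding: C1, C3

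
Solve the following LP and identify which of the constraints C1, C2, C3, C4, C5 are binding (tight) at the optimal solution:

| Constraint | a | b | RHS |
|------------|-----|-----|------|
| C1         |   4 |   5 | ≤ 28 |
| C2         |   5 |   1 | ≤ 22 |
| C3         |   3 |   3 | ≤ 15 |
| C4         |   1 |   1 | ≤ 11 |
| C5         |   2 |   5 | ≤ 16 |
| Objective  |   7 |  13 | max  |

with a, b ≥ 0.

At a = 3, b = 2, compute slack b - a·x for each constraint:
  C1: 28 − 22 = 6  (slack)
  C2: 22 − 17 = 5  (slack)
  C3: 15 − 15 = 0  (binding)
  C4: 11 − 5 = 6  (slack)
  C5: 16 − 16 = 0  (binding)

Optimal: a = 3, b = 2
Binding: C3, C5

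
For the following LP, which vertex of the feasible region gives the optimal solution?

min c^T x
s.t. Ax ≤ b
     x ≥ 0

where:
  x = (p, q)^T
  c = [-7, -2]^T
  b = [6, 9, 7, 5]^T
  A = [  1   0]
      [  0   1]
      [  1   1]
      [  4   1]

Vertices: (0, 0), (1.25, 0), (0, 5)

Evaluate the objective at each vertex of the feasible region:
  z(0, 0) = 0
  z(1.25, 0) = -8.75
  z(0, 5) = -10  ←
The minimum is at p = 0, q = 5.

(0, 5)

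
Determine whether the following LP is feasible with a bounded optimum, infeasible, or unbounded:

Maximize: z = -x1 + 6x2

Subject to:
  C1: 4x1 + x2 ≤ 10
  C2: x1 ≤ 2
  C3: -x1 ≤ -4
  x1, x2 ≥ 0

Infeasible (no feasible solution exists)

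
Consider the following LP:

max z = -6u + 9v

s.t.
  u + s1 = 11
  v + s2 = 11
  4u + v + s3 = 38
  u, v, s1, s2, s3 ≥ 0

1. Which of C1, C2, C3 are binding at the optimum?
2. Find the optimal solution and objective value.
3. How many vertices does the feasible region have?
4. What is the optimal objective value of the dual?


1. C2
2. u = 0, v = 11, z = 99
3. 4
4. 99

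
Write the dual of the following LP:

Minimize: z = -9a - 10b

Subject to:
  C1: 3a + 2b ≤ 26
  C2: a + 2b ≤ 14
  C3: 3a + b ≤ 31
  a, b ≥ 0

Primal min cᵀx s.t. Ax ≤ b, x ≥ 0  →  Dual max −bᵀy s.t. Aᵀy ≥ −c, y ≥ 0.

Maximize: z = -26y1 - 14y2 - 31y3

Subject to:
  3y1 + y2 + 3y3 ≥ 9
  2y1 + 2y2 + y3 ≥ 10
  y1, y2, y3 ≥ 0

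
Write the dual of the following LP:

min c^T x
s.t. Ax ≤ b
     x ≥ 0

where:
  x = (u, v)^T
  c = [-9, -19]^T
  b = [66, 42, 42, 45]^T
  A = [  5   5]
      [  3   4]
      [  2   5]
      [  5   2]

Primal min cᵀx s.t. Ax ≤ b, x ≥ 0  →  Dual max −bᵀy s.t. Aᵀy ≥ −c, y ≥ 0.

Maximize: z = -66y1 - 42y2 - 42y3 - 45y4

Subject to:
  5y1 + 3y2 + 2y3 + 5y4 ≥ 9
  5y1 + 4y2 + 5y3 + 2y4 ≥ 19
  y1, y2, y3, y4 ≥ 0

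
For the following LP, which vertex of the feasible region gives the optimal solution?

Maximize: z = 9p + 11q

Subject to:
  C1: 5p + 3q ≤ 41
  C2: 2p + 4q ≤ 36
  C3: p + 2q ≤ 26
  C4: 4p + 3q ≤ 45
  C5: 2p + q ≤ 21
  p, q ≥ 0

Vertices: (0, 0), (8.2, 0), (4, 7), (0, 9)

Evaluate the objective at each vertex of the feasible region:
  z(0, 0) = 0
  z(8.2, 0) = 73.8
  z(4, 7) = 113  ←
  z(0, 9) = 99
The maximum is at p = 4, q = 7.

(4, 7)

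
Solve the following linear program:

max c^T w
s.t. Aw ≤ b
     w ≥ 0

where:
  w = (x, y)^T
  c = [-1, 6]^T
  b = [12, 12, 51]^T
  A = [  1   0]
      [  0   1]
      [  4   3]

Evaluate the objective at each vertex of the feasible region:
  z(0, 0) = 0
  z(12, 0) = -12
  z(12, 1) = -6
  z(3.75, 12) = 68.25
  z(0, 12) = 72  ←
The maximum is at x = 0, y = 12.

x = 0, y = 12, z = 72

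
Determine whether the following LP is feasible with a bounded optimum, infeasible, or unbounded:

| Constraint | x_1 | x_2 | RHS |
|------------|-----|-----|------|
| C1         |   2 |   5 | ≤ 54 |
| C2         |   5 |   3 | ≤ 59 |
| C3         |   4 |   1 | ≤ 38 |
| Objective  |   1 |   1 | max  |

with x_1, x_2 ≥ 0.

Feasible with a bounded optimal solution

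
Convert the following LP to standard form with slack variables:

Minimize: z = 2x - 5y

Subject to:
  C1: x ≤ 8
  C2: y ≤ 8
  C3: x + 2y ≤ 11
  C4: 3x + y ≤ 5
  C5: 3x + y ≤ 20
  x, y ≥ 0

min z = 2x - 5y

s.t.
  x + s1 = 8
  y + s2 = 8
  x + 2y + s3 = 11
  3x + y + s4 = 5
  3x + y + s5 = 20
  x, y, s1, s2, s3, s4, s5 ≥ 0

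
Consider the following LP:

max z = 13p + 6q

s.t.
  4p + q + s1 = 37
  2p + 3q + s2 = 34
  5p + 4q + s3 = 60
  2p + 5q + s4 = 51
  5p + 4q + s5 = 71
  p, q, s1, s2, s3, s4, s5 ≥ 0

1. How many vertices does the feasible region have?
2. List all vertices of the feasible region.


1. 6
2. (0, 0), (9.25, 0), (8, 5), (6.286, 7.143), (4.25, 8.5), (0, 10.2)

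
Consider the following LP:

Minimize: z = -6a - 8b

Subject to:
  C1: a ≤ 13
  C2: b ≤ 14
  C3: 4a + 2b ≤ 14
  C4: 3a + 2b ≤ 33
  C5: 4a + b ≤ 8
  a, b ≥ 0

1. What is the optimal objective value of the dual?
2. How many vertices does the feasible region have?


1. -56
2. 4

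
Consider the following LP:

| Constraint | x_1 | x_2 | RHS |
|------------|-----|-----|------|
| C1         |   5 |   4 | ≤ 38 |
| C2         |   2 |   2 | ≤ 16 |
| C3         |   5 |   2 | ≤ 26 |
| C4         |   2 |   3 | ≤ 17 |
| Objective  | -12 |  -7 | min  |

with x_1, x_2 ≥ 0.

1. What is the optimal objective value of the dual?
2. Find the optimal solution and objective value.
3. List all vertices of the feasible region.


1. -69
2. x_1 = 4, x_2 = 3, z = -69
3. (0, 0), (5.2, 0), (4, 3), (0, 5.667)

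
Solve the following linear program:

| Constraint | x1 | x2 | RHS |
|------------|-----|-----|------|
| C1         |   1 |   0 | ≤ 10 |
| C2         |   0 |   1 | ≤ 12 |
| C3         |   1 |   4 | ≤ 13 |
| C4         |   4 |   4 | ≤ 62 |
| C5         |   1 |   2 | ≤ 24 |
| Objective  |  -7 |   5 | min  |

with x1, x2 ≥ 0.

Evaluate the objective at each vertex of the feasible region:
  z(0, 0) = 0
  z(10, 0) = -70  ←
  z(10, 0.75) = -66.25
  z(0, 3.25) = 16.25
The minimum is at x1 = 10, x2 = 0.

x1 = 10, x2 = 0, z = -70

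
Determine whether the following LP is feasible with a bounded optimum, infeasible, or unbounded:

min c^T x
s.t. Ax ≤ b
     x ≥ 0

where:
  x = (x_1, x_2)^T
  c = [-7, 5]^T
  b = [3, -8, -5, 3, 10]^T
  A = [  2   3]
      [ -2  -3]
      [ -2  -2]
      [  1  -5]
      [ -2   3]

Infeasible (no feasible solution exists)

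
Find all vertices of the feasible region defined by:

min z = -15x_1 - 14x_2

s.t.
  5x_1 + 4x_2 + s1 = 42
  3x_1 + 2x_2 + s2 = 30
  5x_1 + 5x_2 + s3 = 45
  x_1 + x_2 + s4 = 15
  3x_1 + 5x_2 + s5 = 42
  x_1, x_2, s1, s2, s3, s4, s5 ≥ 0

(0, 0), (8.4, 0), (6, 3), (1.5, 7.5), (0, 8.4)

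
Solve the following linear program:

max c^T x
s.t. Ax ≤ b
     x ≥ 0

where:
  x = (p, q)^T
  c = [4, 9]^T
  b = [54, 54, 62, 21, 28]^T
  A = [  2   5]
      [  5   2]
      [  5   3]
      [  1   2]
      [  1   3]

Evaluate the objective at each vertex of the feasible region:
  z(0, 0) = 0
  z(10.8, 0) = 43.2
  z(8.25, 6.375) = 90.38
  z(7, 7) = 91  ←
  z(0, 9.333) = 84
The maximum is at p = 7, q = 7.

p = 7, q = 7, z = 91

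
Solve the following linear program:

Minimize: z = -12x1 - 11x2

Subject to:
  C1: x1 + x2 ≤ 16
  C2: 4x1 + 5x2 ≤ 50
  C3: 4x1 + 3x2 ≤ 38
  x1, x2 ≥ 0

Evaluate the objective at each vertex of the feasible region:
  z(0, 0) = 0
  z(9.5, 0) = -114
  z(5, 6) = -126  ←
  z(0, 10) = -110
The minimum is at x1 = 5, x2 = 6.

x1 = 5, x2 = 6, z = -126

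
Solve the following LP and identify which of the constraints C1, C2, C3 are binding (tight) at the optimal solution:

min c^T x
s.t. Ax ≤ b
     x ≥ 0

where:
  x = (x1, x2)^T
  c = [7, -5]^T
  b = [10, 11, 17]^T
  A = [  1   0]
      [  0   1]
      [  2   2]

At x1 = 0, x2 = 8.5, compute slack b - a·x for each constraint:
  C1: 10 − 0 = 10  (slack)
  C2: 11 − 8.5 = 2.5  (slack)
  C3: 17 − 17 = 0  (binding)

Optimal: x1 = 0, x2 = 8.5
Binding: C3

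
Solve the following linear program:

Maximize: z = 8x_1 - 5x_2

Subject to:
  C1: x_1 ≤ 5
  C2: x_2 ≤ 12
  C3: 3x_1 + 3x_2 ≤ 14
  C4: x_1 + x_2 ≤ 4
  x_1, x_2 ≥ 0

Evaluate the objective at each vertex of the feasible region:
  z(0, 0) = 0
  z(4, 0) = 32  ←
  z(0, 4) = -20
The maximum is at x_1 = 4, x_2 = 0.

x_1 = 4, x_2 = 0, z = 32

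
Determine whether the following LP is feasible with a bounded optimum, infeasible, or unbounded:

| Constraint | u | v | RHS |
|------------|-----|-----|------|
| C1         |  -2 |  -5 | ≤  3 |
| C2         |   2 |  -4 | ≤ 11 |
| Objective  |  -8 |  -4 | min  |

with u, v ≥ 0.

Unbounded (objective can decrease without bound)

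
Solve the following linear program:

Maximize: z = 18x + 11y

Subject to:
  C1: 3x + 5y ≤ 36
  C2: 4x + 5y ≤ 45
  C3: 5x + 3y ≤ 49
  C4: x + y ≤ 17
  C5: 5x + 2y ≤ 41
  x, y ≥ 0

Evaluate the objective at each vertex of the feasible region:
  z(0, 0) = 0
  z(8.2, 0) = 147.6
  z(7, 3) = 159  ←
  z(0, 7.2) = 79.2
The maximum is at x = 7, y = 3.

x = 7, y = 3, z = 159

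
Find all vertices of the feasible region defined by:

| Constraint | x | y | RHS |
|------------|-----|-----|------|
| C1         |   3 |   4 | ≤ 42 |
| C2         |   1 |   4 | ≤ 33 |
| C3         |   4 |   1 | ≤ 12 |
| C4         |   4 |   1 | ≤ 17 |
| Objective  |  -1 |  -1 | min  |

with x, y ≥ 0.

(0, 0), (3, 0), (1, 8), (0, 8.25)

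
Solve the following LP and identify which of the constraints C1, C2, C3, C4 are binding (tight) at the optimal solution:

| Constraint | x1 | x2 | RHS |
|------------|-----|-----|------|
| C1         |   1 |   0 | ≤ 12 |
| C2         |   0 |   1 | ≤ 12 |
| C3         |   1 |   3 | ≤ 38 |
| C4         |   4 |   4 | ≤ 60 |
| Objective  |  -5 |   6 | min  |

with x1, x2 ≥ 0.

At x1 = 12, x2 = 0, compute slack b - a·x for each constraint:
  C1: 12 − 12 = 0  (binding)
  C2: 12 − 0 = 12  (slack)
  C3: 38 − 12 = 26  (slack)
  C4: 60 − 48 = 12  (slack)

Optimal: x1 = 12, x2 = 0
Binding: C1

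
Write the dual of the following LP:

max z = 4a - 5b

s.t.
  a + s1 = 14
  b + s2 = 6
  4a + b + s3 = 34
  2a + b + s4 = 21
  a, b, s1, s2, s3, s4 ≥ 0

Primal max cᵀx s.t. Ax ≤ b, x ≥ 0  →  Dual min bᵀy s.t. Aᵀy ≥ c, y ≥ 0.

Minimize: z = 14y1 + 6y2 + 34y3 + 21y4

Subject to:
  y1 + 4y3 + 2y4 ≥ 4
  y2 + y3 + y4 ≥ -5
  y1, y2, y3, y4 ≥ 0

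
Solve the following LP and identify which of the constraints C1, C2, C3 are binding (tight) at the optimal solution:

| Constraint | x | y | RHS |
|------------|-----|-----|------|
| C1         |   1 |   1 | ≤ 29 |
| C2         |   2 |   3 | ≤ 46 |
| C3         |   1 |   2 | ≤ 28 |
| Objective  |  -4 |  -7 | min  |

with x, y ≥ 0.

At x = 8, y = 10, compute slack b - a·x for each constraint:
  C1: 29 − 18 = 11  (slack)
  C2: 46 − 46 = 0  (binding)
  C3: 28 − 28 = 0  (binding)

Optimal: x = 8, y = 10
Binding: C2, C3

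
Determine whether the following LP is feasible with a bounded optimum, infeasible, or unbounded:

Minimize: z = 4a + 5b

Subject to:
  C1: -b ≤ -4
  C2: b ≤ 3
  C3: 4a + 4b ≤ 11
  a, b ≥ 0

Infeasible (no feasible solution exists)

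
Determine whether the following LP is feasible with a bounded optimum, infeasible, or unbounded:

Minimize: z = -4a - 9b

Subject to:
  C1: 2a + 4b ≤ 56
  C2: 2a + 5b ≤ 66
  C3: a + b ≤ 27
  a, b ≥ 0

Feasible with a bounded optimal solution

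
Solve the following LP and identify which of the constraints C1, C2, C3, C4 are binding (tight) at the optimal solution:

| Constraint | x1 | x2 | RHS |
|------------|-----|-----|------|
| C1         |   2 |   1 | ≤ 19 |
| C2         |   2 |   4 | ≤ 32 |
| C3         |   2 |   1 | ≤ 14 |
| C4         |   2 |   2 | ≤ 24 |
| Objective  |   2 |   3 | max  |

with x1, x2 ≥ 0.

At x1 = 4, x2 = 6, compute slack b - a·x for each constraint:
  C1: 19 − 14 = 5  (slack)
  C2: 32 − 32 = 0  (binding)
  C3: 14 − 14 = 0  (binding)
  C4: 24 − 20 = 4  (slack)

Optimal: x1 = 4, x2 = 6
Binding: C2, C3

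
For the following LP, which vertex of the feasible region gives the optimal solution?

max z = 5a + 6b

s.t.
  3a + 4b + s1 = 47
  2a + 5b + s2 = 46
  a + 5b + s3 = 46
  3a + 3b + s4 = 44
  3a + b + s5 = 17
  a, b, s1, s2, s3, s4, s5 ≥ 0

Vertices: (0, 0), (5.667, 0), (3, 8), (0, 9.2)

Evaluate the objective at each vertex of the feasible region:
  z(0, 0) = 0
  z(5.667, 0) = 28.33
  z(3, 8) = 63  ←
  z(0, 9.2) = 55.2
The maximum is at a = 3, b = 8.

(3, 8)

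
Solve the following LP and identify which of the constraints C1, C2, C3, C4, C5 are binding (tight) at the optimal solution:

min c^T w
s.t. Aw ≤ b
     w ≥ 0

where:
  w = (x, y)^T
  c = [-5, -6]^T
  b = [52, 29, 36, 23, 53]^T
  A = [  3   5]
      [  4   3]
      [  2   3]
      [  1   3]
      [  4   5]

At x = 2, y = 7, compute slack b - a·x for each constraint:
  C1: 52 − 41 = 11  (slack)
  C2: 29 − 29 = 0  (binding)
  C3: 36 − 25 = 11  (slack)
  C4: 23 − 23 = 0  (binding)
  C5: 53 − 43 = 10  (slack)

Optimal: x = 2, y = 7
Binding: C2, C4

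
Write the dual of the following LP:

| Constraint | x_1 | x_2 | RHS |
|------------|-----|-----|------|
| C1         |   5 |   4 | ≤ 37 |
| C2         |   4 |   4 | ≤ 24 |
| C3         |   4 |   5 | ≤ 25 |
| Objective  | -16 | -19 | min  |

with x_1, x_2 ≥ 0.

Primal min cᵀx s.t. Ax ≤ b, x ≥ 0  →  Dual max −bᵀy s.t. Aᵀy ≥ −c, y ≥ 0.

Maximize: z = -37y1 - 24y2 - 25y3

Subject to:
  5y1 + 4y2 + 4y3 ≥ 16
  4y1 + 4y2 + 5y3 ≥ 19
  y1, y2, y3 ≥ 0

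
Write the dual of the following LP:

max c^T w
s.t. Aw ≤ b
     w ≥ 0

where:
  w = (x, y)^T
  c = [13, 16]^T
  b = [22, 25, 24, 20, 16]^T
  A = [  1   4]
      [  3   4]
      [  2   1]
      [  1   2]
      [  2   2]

Primal max cᵀx s.t. Ax ≤ b, x ≥ 0  →  Dual min bᵀy s.t. Aᵀy ≥ c, y ≥ 0.

Minimize: z = 22y1 + 25y2 + 24y3 + 20y4 + 16y5

Subject to:
  y1 + 3y2 + 2y3 + y4 + 2y5 ≥ 13
  4y1 + 4y2 + y3 + 2y4 + 2y5 ≥ 16
  y1, y2, y3, y4, y5 ≥ 0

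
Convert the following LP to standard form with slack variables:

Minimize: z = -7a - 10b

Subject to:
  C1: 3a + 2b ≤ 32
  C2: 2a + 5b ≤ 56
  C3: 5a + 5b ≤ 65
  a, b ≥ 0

min z = -7a - 10b

s.t.
  3a + 2b + s1 = 32
  2a + 5b + s2 = 56
  5a + 5b + s3 = 65
  a, b, s1, s2, s3 ≥ 0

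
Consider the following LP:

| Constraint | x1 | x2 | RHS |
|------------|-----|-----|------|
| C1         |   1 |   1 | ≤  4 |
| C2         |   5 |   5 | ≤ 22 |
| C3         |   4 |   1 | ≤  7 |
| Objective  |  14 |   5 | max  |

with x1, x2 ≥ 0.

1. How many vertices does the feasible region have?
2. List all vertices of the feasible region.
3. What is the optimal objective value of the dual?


1. 4
2. (0, 0), (1.75, 0), (1, 3), (0, 4)
3. 29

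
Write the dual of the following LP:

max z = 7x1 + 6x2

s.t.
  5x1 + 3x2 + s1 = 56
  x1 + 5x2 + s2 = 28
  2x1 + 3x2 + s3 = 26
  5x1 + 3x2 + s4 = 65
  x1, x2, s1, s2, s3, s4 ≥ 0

Primal max cᵀx s.t. Ax ≤ b, x ≥ 0  →  Dual min bᵀy s.t. Aᵀy ≥ c, y ≥ 0.

Minimize: z = 56y1 + 28y2 + 26y3 + 65y4

Subject to:
  5y1 + y2 + 2y3 + 5y4 ≥ 7
  3y1 + 5y2 + 3y3 + 3y4 ≥ 6
  y1, y2, y3, y4 ≥ 0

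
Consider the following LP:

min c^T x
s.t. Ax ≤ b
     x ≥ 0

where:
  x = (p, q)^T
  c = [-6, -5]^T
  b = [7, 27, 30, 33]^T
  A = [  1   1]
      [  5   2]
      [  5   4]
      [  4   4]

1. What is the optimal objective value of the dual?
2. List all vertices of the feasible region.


1. -37
2. (0, 0), (5.4, 0), (4.8, 1.5), (2, 5), (0, 7)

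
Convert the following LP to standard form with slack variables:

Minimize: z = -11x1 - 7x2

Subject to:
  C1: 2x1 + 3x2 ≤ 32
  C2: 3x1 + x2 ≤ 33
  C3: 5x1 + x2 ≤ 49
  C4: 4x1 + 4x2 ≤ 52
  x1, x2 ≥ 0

min z = -11x1 - 7x2

s.t.
  2x1 + 3x2 + s1 = 32
  3x1 + x2 + s2 = 33
  5x1 + x2 + s3 = 49
  4x1 + 4x2 + s4 = 52
  x1, x2, s1, s2, s3, s4 ≥ 0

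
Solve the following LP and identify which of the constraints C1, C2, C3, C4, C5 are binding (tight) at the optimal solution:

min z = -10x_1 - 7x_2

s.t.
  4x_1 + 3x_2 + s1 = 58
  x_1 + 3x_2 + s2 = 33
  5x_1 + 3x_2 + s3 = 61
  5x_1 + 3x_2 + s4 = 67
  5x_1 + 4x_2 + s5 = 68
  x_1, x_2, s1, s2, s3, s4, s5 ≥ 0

At x_1 = 8, x_2 = 7, compute slack b - a·x for each constraint:
  C1: 58 − 53 = 5  (slack)
  C2: 33 − 29 = 4  (slack)
  C3: 61 − 61 = 0  (binding)
  C4: 67 − 61 = 6  (slack)
  C5: 68 − 68 = 0  (binding)

Optimal: x_1 = 8, x_2 = 7
Binding: C3, C5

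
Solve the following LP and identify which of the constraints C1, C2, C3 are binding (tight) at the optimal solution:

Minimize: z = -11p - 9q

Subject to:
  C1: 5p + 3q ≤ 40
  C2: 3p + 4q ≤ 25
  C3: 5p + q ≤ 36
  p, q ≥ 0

At p = 7, q = 1, compute slack b - a·x for each constraint:
  C1: 40 − 38 = 2  (slack)
  C2: 25 − 25 = 0  (binding)
  C3: 36 − 36 = 0  (binding)

Optimal: p = 7, q = 1
Binding: C2, C3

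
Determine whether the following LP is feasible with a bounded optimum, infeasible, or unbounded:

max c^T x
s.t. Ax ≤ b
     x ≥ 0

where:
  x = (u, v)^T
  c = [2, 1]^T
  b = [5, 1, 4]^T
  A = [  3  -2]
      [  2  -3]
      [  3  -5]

Unbounded (objective can increase without bound)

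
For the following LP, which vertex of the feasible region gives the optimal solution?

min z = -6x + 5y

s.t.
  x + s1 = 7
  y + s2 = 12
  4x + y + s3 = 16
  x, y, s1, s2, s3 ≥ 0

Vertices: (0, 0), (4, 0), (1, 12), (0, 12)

Evaluate the objective at each vertex of the feasible region:
  z(0, 0) = 0
  z(4, 0) = -24  ←
  z(1, 12) = 54
  z(0, 12) = 60
The minimum is at x = 4, y = 0.

(4, 0)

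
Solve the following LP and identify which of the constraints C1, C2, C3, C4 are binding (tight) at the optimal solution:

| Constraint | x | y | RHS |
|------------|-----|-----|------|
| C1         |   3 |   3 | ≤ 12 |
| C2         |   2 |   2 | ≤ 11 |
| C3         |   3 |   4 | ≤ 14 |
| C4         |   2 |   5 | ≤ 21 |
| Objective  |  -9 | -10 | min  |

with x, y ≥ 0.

At x = 2, y = 2, compute slack b - a·x for each constraint:
  C1: 12 − 12 = 0  (binding)
  C2: 11 − 8 = 3  (slack)
  C3: 14 − 14 = 0  (binding)
  C4: 21 − 14 = 7  (slack)

Optimal: x = 2, y = 2
Binding: C1, C3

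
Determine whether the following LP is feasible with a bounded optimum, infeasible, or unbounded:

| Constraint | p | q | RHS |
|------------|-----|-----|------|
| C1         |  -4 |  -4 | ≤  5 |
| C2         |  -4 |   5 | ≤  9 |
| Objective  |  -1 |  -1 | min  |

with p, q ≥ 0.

Unbounded (objective can decrease without bound)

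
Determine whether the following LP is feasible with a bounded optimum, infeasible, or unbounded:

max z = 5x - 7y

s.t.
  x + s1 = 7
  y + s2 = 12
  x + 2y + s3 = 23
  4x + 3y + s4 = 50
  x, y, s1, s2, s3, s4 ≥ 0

Feasible with a bounded optimal solution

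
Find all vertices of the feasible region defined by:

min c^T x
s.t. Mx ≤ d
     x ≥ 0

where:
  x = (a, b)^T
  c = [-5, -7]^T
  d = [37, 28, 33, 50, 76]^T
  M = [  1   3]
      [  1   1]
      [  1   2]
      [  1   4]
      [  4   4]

(0, 0), (19, 0), (10, 9), (0, 12.33)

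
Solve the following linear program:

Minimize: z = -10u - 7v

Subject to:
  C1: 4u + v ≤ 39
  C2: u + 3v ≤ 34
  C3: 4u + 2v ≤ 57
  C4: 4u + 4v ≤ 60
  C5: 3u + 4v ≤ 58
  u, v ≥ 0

Evaluate the objective at each vertex of the feasible region:
  z(0, 0) = 0
  z(9.75, 0) = -97.5
  z(8, 7) = -129  ←
  z(5.5, 9.5) = -121.5
  z(0, 11.33) = -79.33
The minimum is at u = 8, v = 7.

u = 8, v = 7, z = -129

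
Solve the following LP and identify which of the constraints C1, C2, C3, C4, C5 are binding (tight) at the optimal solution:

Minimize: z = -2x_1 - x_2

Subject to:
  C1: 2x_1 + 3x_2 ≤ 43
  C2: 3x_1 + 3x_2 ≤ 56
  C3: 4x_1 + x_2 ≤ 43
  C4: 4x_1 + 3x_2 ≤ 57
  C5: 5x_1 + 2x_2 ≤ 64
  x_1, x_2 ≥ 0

At x_1 = 9, x_2 = 7, compute slack b - a·x for each constraint:
  C1: 43 − 39 = 4  (slack)
  C2: 56 − 48 = 8  (slack)
  C3: 43 − 43 = 0  (binding)
  C4: 57 − 57 = 0  (binding)
  C5: 64 − 59 = 5  (slack)

Optimal: x_1 = 9, x_2 = 7
Binding: C3, C4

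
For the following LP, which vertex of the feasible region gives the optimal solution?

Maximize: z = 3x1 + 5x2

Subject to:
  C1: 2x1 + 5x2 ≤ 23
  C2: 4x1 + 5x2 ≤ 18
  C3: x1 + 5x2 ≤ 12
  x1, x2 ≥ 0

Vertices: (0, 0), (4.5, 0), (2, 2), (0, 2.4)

Evaluate the objective at each vertex of the feasible region:
  z(0, 0) = 0
  z(4.5, 0) = 13.5
  z(2, 2) = 16  ←
  z(0, 2.4) = 12
The maximum is at x1 = 2, x2 = 2.

(2, 2)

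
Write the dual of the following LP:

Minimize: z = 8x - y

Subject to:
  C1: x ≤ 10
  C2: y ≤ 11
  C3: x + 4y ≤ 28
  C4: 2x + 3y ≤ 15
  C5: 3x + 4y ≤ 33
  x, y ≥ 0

Primal min cᵀx s.t. Ax ≤ b, x ≥ 0  →  Dual max −bᵀy s.t. Aᵀy ≥ −c, y ≥ 0.

Maximize: z = -10y1 - 11y2 - 28y3 - 15y4 - 33y5

Subject to:
  y1 + y3 + 2y4 + 3y5 ≥ -8
  y2 + 4y3 + 3y4 + 4y5 ≥ 1
  y1, y2, y3, y4, y5 ≥ 0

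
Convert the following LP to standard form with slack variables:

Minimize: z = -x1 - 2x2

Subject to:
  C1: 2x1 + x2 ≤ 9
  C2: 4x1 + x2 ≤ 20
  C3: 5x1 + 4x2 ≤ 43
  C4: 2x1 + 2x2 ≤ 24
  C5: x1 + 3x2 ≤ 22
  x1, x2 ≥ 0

min z = -x1 - 2x2

s.t.
  2x1 + x2 + s1 = 9
  4x1 + x2 + s2 = 20
  5x1 + 4x2 + s3 = 43
  2x1 + 2x2 + s4 = 24
  x1 + 3x2 + s5 = 22
  x1, x2, s1, s2, s3, s4, s5 ≥ 0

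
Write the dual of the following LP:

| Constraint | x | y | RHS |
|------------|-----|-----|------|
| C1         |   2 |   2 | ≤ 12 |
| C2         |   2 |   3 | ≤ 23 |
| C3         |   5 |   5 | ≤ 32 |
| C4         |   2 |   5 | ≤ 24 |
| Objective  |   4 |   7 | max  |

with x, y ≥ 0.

Primal max cᵀx s.t. Ax ≤ b, x ≥ 0  →  Dual min bᵀy s.t. Aᵀy ≥ c, y ≥ 0.

Minimize: z = 12y1 + 23y2 + 32y3 + 24y4

Subject to:
  2y1 + 2y2 + 5y3 + 2y4 ≥ 4
  2y1 + 3y2 + 5y3 + 5y4 ≥ 7
  y1, y2, y3, y4 ≥ 0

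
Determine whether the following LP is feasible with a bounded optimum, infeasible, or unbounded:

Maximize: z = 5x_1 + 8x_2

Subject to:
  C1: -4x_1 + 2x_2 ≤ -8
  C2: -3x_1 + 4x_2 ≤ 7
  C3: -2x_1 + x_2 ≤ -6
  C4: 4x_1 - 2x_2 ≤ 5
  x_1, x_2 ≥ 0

Infeasible (no feasible solution exists)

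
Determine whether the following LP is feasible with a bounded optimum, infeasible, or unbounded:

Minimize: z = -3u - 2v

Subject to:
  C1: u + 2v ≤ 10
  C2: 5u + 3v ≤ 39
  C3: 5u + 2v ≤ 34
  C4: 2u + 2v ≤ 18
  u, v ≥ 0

Feasible with a bounded optimal solution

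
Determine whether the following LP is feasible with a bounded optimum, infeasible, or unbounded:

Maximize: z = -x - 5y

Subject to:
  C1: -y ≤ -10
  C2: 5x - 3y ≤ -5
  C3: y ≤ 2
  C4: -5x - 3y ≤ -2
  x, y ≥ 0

Infeasible (no feasible solution exists)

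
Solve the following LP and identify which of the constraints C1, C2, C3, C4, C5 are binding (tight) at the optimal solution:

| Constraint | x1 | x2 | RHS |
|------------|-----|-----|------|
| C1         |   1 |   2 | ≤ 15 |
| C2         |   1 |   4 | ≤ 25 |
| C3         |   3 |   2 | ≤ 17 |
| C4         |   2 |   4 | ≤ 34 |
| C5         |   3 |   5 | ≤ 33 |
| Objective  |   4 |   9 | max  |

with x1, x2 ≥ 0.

At x1 = 1, x2 = 6, compute slack b - a·x for each constraint:
  C1: 15 − 13 = 2  (slack)
  C2: 25 − 25 = 0  (binding)
  C3: 17 − 15 = 2  (slack)
  C4: 34 − 26 = 8  (slack)
  C5: 33 − 33 = 0  (binding)

Optimal: x1 = 1, x2 = 6
Binding: C2, C5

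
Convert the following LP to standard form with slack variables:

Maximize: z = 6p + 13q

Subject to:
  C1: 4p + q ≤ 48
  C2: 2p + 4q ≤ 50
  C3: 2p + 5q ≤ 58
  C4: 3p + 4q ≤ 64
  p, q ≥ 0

max z = 6p + 13q

s.t.
  4p + q + s1 = 48
  2p + 4q + s2 = 50
  2p + 5q + s3 = 58
  3p + 4q + s4 = 64
  p, q, s1, s2, s3, s4 ≥ 0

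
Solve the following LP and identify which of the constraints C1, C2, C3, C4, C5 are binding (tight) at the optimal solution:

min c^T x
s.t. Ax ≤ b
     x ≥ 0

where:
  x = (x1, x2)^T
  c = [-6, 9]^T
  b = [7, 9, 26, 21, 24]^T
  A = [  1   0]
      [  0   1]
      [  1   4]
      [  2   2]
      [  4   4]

At x1 = 6, x2 = 0, compute slack b - a·x for each constraint:
  C1: 7 − 6 = 1  (slack)
  C2: 9 − 0 = 9  (slack)
  C3: 26 − 6 = 20  (slack)
  C4: 21 − 12 = 9  (slack)
  C5: 24 − 24 = 0  (binding)

Optimal: x1 = 6, x2 = 0
Binding: C5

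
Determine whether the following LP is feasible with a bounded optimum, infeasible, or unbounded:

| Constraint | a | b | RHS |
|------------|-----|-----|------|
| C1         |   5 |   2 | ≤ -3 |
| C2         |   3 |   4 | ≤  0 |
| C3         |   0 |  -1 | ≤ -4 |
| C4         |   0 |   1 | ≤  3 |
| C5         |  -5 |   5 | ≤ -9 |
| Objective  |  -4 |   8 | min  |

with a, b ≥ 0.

Infeasible (no feasible solution exists)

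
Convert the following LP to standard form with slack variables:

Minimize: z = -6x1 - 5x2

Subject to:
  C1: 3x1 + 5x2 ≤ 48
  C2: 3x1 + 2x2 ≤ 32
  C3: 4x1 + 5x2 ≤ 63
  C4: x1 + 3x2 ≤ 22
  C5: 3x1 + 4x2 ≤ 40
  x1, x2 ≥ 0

min z = -6x1 - 5x2

s.t.
  3x1 + 5x2 + s1 = 48
  3x1 + 2x2 + s2 = 32
  4x1 + 5x2 + s3 = 63
  x1 + 3x2 + s4 = 22
  3x1 + 4x2 + s5 = 40
  x1, x2, s1, s2, s3, s4, s5 ≥ 0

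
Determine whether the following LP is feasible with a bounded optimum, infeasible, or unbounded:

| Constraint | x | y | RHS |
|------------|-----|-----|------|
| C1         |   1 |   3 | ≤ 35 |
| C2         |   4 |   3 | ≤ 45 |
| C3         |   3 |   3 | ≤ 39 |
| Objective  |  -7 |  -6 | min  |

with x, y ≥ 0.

Feasible with a bounded optimal solution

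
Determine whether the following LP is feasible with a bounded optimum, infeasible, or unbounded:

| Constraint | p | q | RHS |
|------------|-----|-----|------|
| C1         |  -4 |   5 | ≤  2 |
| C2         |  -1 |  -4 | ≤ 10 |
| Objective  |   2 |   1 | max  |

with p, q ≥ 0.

Unbounded (objective can increase without bound)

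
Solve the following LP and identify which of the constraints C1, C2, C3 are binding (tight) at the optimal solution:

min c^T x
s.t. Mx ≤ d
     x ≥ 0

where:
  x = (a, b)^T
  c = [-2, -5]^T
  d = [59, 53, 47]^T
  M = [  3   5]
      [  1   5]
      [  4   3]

At a = 3, b = 10, compute slack b - a·x for each constraint:
  C1: 59 − 59 = 0  (binding)
  C2: 53 − 53 = 0  (binding)
  C3: 47 − 42 = 5  (slack)

Optimal: a = 3, b = 10
Binding: C1, C2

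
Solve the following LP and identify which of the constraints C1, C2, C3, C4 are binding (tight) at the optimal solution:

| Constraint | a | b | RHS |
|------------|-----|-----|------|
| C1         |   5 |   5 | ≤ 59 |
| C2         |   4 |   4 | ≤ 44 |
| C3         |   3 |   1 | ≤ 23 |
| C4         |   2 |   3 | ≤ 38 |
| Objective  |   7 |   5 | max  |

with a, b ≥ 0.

At a = 6, b = 5, compute slack b - a·x for each constraint:
  C1: 59 − 55 = 4  (slack)
  C2: 44 − 44 = 0  (binding)
  C3: 23 − 23 = 0  (binding)
  C4: 38 − 27 = 11  (slack)

Optimal: a = 6, b = 5
Binding: C2, C3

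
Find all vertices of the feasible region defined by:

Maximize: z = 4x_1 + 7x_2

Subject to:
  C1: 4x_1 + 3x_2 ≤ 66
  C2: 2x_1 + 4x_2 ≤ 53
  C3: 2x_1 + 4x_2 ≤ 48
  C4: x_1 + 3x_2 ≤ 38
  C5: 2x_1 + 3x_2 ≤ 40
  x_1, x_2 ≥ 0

(0, 0), (16.5, 0), (13, 4.667), (8, 8), (0, 12)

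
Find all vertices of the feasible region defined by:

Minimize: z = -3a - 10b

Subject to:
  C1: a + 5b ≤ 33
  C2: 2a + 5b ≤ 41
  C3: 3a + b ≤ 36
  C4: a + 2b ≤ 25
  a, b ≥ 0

(0, 0), (12, 0), (10.69, 3.923), (8, 5), (0, 6.6)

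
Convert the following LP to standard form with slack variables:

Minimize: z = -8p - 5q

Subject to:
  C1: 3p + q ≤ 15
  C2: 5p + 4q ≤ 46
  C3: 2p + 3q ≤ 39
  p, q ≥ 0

min z = -8p - 5q

s.t.
  3p + q + s1 = 15
  5p + 4q + s2 = 46
  2p + 3q + s3 = 39
  p, q, s1, s2, s3 ≥ 0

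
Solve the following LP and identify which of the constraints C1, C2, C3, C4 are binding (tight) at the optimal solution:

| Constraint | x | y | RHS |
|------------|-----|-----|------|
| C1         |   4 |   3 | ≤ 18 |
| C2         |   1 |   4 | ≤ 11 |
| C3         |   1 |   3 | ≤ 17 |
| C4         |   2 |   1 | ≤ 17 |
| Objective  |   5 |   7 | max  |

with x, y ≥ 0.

At x = 3, y = 2, compute slack b - a·x for each constraint:
  C1: 18 − 18 = 0  (binding)
  C2: 11 − 11 = 0  (binding)
  C3: 17 − 9 = 8  (slack)
  C4: 17 − 8 = 9  (slack)

Optimal: x = 3, y = 2
Binding: C1, C2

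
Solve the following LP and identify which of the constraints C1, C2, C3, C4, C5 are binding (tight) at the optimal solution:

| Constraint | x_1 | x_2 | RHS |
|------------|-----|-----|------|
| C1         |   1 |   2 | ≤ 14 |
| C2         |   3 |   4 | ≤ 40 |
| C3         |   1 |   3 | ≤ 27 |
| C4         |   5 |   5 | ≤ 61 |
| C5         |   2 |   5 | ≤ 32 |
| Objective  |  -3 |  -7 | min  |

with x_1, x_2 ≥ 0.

At x_1 = 6, x_2 = 4, compute slack b - a·x for each constraint:
  C1: 14 − 14 = 0  (binding)
  C2: 40 − 34 = 6  (slack)
  C3: 27 − 18 = 9  (slack)
  C4: 61 − 50 = 11  (slack)
  C5: 32 − 32 = 0  (binding)

Optimal: x_1 = 6, x_2 = 4
Binding: C1, C5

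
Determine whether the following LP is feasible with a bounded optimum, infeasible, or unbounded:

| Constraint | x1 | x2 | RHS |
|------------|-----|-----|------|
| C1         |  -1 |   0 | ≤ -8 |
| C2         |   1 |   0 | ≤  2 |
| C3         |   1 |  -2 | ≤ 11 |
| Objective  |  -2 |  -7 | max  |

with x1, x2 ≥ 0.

Infeasible (no feasible solution exists)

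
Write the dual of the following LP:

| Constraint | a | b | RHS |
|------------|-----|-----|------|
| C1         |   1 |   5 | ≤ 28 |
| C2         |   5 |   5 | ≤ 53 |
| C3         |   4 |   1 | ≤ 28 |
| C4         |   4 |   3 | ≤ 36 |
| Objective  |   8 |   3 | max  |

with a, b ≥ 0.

Primal max cᵀx s.t. Ax ≤ b, x ≥ 0  →  Dual min bᵀy s.t. Aᵀy ≥ c, y ≥ 0.

Minimize: z = 28y1 + 53y2 + 28y3 + 36y4

Subject to:
  y1 + 5y2 + 4y3 + 4y4 ≥ 8
  5y1 + 5y2 + y3 + 3y4 ≥ 3
  y1, y2, y3, y4 ≥ 0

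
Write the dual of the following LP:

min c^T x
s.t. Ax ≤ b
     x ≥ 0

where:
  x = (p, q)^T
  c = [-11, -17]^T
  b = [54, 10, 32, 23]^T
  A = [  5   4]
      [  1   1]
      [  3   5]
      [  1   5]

Primal min cᵀx s.t. Ax ≤ b, x ≥ 0  →  Dual max −bᵀy s.t. Aᵀy ≥ −c, y ≥ 0.

Maximize: z = -54y1 - 10y2 - 32y3 - 23y4

Subject to:
  5y1 + y2 + 3y3 + y4 ≥ 11
  4y1 + y2 + 5y3 + 5y4 ≥ 17
  y1, y2, y3, y4 ≥ 0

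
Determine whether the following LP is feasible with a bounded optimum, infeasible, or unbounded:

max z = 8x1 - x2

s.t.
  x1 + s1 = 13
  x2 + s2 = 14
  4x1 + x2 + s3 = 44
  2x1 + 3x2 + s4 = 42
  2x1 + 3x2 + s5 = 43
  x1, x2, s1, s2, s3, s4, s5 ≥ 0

Feasible with a bounded optimal solution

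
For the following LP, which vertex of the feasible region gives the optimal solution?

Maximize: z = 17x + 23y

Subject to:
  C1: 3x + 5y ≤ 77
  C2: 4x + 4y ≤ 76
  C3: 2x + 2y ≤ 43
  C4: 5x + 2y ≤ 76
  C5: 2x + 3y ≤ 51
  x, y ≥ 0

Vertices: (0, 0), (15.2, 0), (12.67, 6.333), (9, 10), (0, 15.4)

Evaluate the objective at each vertex of the feasible region:
  z(0, 0) = 0
  z(15.2, 0) = 258.4
  z(12.67, 6.333) = 361
  z(9, 10) = 383  ←
  z(0, 15.4) = 354.2
The maximum is at x = 9, y = 10.

(9, 10)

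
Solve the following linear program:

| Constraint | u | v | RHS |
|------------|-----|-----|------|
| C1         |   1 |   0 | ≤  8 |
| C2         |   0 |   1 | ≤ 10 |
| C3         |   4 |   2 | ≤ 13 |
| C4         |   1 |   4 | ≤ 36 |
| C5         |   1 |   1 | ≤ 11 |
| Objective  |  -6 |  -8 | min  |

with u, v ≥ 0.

Evaluate the objective at each vertex of the feasible region:
  z(0, 0) = 0
  z(3.25, 0) = -19.5
  z(0, 6.5) = -52  ←
The minimum is at u = 0, v = 6.5.

u = 0, v = 6.5, z = -52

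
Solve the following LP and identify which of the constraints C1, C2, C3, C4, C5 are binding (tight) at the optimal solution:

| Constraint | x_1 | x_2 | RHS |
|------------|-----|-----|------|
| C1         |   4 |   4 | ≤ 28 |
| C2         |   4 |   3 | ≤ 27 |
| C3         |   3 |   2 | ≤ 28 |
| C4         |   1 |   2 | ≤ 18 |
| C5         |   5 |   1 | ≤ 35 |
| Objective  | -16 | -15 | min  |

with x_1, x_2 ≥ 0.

At x_1 = 6, x_2 = 1, compute slack b - a·x for each constraint:
  C1: 28 − 28 = 0  (binding)
  C2: 27 − 27 = 0  (binding)
  C3: 28 − 20 = 8  (slack)
  C4: 18 − 8 = 10  (slack)
  C5: 35 − 31 = 4  (slack)

Optimal: x_1 = 6, x_2 = 1
Binding: C1, C2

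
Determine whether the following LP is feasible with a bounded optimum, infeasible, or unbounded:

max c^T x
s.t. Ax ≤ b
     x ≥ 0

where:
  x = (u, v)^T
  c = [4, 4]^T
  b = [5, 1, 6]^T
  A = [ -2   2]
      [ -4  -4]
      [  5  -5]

Unbounded (objective can increase without bound)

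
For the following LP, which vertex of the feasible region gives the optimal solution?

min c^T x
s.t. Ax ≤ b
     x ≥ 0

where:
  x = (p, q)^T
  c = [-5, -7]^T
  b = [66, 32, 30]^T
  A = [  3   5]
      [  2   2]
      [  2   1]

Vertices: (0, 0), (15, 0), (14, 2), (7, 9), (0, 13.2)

Evaluate the objective at each vertex of the feasible region:
  z(0, 0) = 0
  z(15, 0) = -75
  z(14, 2) = -84
  z(7, 9) = -98  ←
  z(0, 13.2) = -92.4
The minimum is at p = 7, q = 9.

(7, 9)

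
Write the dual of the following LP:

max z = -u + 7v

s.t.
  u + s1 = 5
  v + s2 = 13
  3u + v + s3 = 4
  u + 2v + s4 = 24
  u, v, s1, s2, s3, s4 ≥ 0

Primal max cᵀx s.t. Ax ≤ b, x ≥ 0  →  Dual min bᵀy s.t. Aᵀy ≥ c, y ≥ 0.

Minimize: z = 5y1 + 13y2 + 4y3 + 24y4

Subject to:
  y1 + 3y3 + y4 ≥ -1
  y2 + y3 + 2y4 ≥ 7
  y1, y2, y3, y4 ≥ 0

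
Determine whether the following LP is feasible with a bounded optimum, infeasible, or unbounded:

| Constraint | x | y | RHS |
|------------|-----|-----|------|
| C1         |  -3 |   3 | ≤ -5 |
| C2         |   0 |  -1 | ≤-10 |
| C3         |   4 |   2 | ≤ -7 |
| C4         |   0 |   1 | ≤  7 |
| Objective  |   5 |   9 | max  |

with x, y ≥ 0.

Infeasible (no feasible solution exists)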